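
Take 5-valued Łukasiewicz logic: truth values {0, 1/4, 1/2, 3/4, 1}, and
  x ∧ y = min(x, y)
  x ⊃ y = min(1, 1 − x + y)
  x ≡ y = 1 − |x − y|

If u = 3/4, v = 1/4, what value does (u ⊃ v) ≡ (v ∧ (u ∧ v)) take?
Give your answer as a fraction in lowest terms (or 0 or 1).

u ⊃ v = 3/4 ⊃ 1/4 = 1/2
u ∧ v = 3/4 ∧ 1/4 = 1/4
v ∧ (u ∧ v) = 1/4 ∧ 1/4 = 1/4
(u ⊃ v) ≡ (v ∧ (u ∧ v)) = 1/2 ≡ 1/4 = 3/4

3/4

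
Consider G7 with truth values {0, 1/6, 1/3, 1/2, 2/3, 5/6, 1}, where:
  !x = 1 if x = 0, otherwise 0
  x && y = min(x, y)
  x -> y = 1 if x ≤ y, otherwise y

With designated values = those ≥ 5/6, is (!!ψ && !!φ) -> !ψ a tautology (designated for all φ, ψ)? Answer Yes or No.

Counterexample: take φ = 1/6, ψ = 1/6.
!ψ = !1/6 = 0
!!ψ = !0 = 1
!φ = !1/6 = 0
!!φ = !0 = 1
!!ψ && !!φ = 1 && 1 = 1
!ψ = !1/6 = 0
(!!ψ && !!φ) -> !ψ = 1 -> 0 = 0
This gives 0, which is below 5/6.

No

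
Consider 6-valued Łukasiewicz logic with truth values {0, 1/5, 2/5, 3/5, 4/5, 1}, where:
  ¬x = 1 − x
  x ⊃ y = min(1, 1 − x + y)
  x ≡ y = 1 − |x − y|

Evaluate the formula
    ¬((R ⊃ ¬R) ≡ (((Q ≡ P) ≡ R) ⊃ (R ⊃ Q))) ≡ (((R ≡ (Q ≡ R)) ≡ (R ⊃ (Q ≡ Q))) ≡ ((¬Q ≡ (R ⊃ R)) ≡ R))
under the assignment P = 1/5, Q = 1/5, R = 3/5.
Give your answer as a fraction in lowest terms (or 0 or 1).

¬R = ¬3/5 = 2/5
R ⊃ ¬R = 3/5 ⊃ 2/5 = 4/5
Q ≡ P = 1/5 ≡ 1/5 = 1
(Q ≡ P) ≡ R = 1 ≡ 3/5 = 3/5
R ⊃ Q = 3/5 ⊃ 1/5 = 3/5
((Q ≡ P) ≡ R) ⊃ (R ⊃ Q) = 3/5 ⊃ 3/5 = 1
(R ⊃ ¬R) ≡ (((Q ≡ P) ≡ R) ⊃ (R ⊃ Q)) = 4/5 ≡ 1 = 4/5
¬((R ⊃ ¬R) ≡ (((Q ≡ P) ≡ R) ⊃ (R ⊃ Q))) = ¬4/5 = 1/5
Q ≡ R = 1/5 ≡ 3/5 = 3/5
R ≡ (Q ≡ R) = 3/5 ≡ 3/5 = 1
Q ≡ Q = 1/5 ≡ 1/5 = 1
R ⊃ (Q ≡ Q) = 3/5 ⊃ 1 = 1
(R ≡ (Q ≡ R)) ≡ (R ⊃ (Q ≡ Q)) = 1 ≡ 1 = 1
¬Q = ¬1/5 = 4/5
R ⊃ R = 3/5 ⊃ 3/5 = 1
¬Q ≡ (R ⊃ R) = 4/5 ≡ 1 = 4/5
(¬Q ≡ (R ⊃ R)) ≡ R = 4/5 ≡ 3/5 = 4/5
((R ≡ (Q ≡ R)) ≡ (R ⊃ (Q ≡ Q))) ≡ ((¬Q ≡ (R ⊃ R)) ≡ R) = 1 ≡ 4/5 = 4/5
¬((R ⊃ ¬R) ≡ (((Q ≡ P) ≡ R) ⊃ (R ⊃ Q))) ≡ (((R ≡ (Q ≡ R)) ≡ (R ⊃ (Q ≡ Q))) ≡ ((¬Q ≡ (R ⊃ R)) ≡ R)) = 1/5 ≡ 4/5 = 2/5

2/5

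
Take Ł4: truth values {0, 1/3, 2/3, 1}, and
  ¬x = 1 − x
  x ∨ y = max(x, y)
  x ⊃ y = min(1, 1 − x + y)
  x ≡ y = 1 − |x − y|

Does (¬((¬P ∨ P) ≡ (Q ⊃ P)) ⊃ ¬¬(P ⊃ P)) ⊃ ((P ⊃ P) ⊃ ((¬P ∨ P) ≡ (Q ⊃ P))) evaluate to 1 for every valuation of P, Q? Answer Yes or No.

No

Counterexample: take P = 0, Q = 1/3.
¬P = ¬0 = 1
¬P ∨ P = 1 ∨ 0 = 1
Q ⊃ P = 1/3 ⊃ 0 = 2/3
(¬P ∨ P) ≡ (Q ⊃ P) = 1 ≡ 2/3 = 2/3
¬((¬P ∨ P) ≡ (Q ⊃ P)) = ¬2/3 = 1/3
P ⊃ P = 0 ⊃ 0 = 1
¬(P ⊃ P) = ¬1 = 0
¬¬(P ⊃ P) = ¬0 = 1
¬((¬P ∨ P) ≡ (Q ⊃ P)) ⊃ ¬¬(P ⊃ P) = 1/3 ⊃ 1 = 1
P ⊃ P = 0 ⊃ 0 = 1
¬P = ¬0 = 1
¬P ∨ P = 1 ∨ 0 = 1
Q ⊃ P = 1/3 ⊃ 0 = 2/3
(¬P ∨ P) ≡ (Q ⊃ P) = 1 ≡ 2/3 = 2/3
(P ⊃ P) ⊃ ((¬P ∨ P) ≡ (Q ⊃ P)) = 1 ⊃ 2/3 = 2/3
(¬((¬P ∨ P) ≡ (Q ⊃ P)) ⊃ ¬¬(P ⊃ P)) ⊃ ((P ⊃ P) ⊃ ((¬P ∨ P) ≡ (Q ⊃ P))) = 1 ⊃ 2/3 = 2/3
This gives 2/3 ≠ 1.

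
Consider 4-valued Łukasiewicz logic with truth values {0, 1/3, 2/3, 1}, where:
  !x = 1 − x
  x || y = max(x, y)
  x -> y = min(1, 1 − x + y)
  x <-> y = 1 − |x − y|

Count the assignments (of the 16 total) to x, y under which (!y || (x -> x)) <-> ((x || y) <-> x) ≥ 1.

10

x = 0, y = 0 ↦ 1  ≥
x = 0, y = 1/3 ↦ 2/3  <
x = 0, y = 2/3 ↦ 1/3  <
x = 0, y = 1 ↦ 0  <
x = 1/3, y = 0 ↦ 1  ≥
x = 1/3, y = 1/3 ↦ 1  ≥
x = 1/3, y = 2/3 ↦ 2/3  <
x = 1/3, y = 1 ↦ 1/3  <
x = 2/3, y = 0 ↦ 1  ≥
x = 2/3, y = 1/3 ↦ 1  ≥
x = 2/3, y = 2/3 ↦ 1  ≥
x = 2/3, y = 1 ↦ 2/3  <
x = 1, y = 0 ↦ 1  ≥
x = 1, y = 1/3 ↦ 1  ≥
x = 1, y = 2/3 ↦ 1  ≥
x = 1, y = 1 ↦ 1  ≥
So 10 of the 16 assignments meet the threshold.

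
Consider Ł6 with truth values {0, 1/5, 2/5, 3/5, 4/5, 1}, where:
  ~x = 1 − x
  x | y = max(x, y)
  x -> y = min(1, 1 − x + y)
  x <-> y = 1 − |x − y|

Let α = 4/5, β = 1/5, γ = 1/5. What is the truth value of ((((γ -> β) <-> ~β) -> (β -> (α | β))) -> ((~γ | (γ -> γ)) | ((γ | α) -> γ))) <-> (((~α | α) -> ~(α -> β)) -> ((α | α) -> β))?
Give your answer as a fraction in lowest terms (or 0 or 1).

γ -> β = 1/5 -> 1/5 = 1
~β = ~1/5 = 4/5
(γ -> β) <-> ~β = 1 <-> 4/5 = 4/5
α | β = 4/5 | 1/5 = 4/5
β -> (α | β) = 1/5 -> 4/5 = 1
((γ -> β) <-> ~β) -> (β -> (α | β)) = 4/5 -> 1 = 1
~γ = ~1/5 = 4/5
γ -> γ = 1/5 -> 1/5 = 1
~γ | (γ -> γ) = 4/5 | 1 = 1
γ | α = 1/5 | 4/5 = 4/5
(γ | α) -> γ = 4/5 -> 1/5 = 2/5
(~γ | (γ -> γ)) | ((γ | α) -> γ) = 1 | 2/5 = 1
(((γ -> β) <-> ~β) -> (β -> (α | β))) -> ((~γ | (γ -> γ)) | ((γ | α) -> γ)) = 1 -> 1 = 1
~α = ~4/5 = 1/5
~α | α = 1/5 | 4/5 = 4/5
α -> β = 4/5 -> 1/5 = 2/5
~(α -> β) = ~2/5 = 3/5
(~α | α) -> ~(α -> β) = 4/5 -> 3/5 = 4/5
α | α = 4/5 | 4/5 = 4/5
(α | α) -> β = 4/5 -> 1/5 = 2/5
((~α | α) -> ~(α -> β)) -> ((α | α) -> β) = 4/5 -> 2/5 = 3/5
((((γ -> β) <-> ~β) -> (β -> (α | β))) -> ((~γ | (γ -> γ)) | ((γ | α) -> γ))) <-> (((~α | α) -> ~(α -> β)) -> ((α | α) -> β)) = 1 <-> 3/5 = 3/5

3/5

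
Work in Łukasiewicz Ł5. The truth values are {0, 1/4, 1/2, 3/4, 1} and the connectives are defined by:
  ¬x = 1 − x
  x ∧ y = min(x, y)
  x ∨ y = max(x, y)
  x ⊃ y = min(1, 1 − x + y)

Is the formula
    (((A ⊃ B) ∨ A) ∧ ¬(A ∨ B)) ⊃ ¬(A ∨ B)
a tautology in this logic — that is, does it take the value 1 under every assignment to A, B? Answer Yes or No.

At A = 1, B = 1/2, for instance:
A ⊃ B = 1 ⊃ 1/2 = 1/2
(A ⊃ B) ∨ A = 1/2 ∨ 1 = 1
A ∨ B = 1 ∨ 1/2 = 1
¬(A ∨ B) = ¬1 = 0
((A ⊃ B) ∨ A) ∧ ¬(A ∨ B) = 1 ∧ 0 = 0
(((A ⊃ B) ∨ A) ∧ ¬(A ∨ B)) ⊃ ¬(A ∨ B) = 0 ⊃ 0 = 1
and checking the remaining 24 assignments likewise gives ≥ 1 in every case.

Yes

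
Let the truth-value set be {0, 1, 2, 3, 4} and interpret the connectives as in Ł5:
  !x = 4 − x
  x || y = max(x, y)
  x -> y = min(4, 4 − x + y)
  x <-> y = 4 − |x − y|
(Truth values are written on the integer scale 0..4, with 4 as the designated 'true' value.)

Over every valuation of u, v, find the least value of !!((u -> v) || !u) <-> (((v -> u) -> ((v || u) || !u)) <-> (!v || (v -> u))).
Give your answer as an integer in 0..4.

0

Take u = 0, v = 4:
u -> v = 0 -> 4 = 4
!u = !0 = 4
(u -> v) || !u = 4 || 4 = 4
!((u -> v) || !u) = !4 = 0
!!((u -> v) || !u) = !0 = 4
v -> u = 4 -> 0 = 0
v || u = 4 || 0 = 4
!u = !0 = 4
(v || u) || !u = 4 || 4 = 4
(v -> u) -> ((v || u) || !u) = 0 -> 4 = 4
!v = !4 = 0
v -> u = 4 -> 0 = 0
!v || (v -> u) = 0 || 0 = 0
((v -> u) -> ((v || u) || !u)) <-> (!v || (v -> u)) = 4 <-> 0 = 0
!!((u -> v) || !u) <-> (((v -> u) -> ((v || u) || !u)) <-> (!v || (v -> u))) = 4 <-> 0 = 0
No assignment yields a value below 0, so this is the minimum.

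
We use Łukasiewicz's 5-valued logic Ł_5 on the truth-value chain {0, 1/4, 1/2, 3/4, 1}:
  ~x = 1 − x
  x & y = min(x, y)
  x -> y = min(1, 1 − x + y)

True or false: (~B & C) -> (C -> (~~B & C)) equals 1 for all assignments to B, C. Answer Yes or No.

Counterexample: take B = 0, C = 3/4.
~B = ~0 = 1
~B & C = 1 & 3/4 = 3/4
~B = ~0 = 1
~~B = ~1 = 0
~~B & C = 0 & 3/4 = 0
C -> (~~B & C) = 3/4 -> 0 = 1/4
(~B & C) -> (C -> (~~B & C)) = 3/4 -> 1/4 = 1/2
This gives 1/2 ≠ 1.

No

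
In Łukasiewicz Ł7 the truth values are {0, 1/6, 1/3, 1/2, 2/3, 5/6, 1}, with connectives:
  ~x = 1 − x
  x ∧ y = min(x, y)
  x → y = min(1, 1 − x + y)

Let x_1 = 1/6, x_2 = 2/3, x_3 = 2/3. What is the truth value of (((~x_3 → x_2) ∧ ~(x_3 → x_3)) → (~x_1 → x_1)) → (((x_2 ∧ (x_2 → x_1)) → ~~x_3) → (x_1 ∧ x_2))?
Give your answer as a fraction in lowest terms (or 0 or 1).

1/6

~x_3 = ~2/3 = 1/3
~x_3 → x_2 = 1/3 → 2/3 = 1
x_3 → x_3 = 2/3 → 2/3 = 1
~(x_3 → x_3) = ~1 = 0
(~x_3 → x_2) ∧ ~(x_3 → x_3) = 1 ∧ 0 = 0
~x_1 = ~1/6 = 5/6
~x_1 → x_1 = 5/6 → 1/6 = 1/3
((~x_3 → x_2) ∧ ~(x_3 → x_3)) → (~x_1 → x_1) = 0 → 1/3 = 1
x_2 → x_1 = 2/3 → 1/6 = 1/2
x_2 ∧ (x_2 → x_1) = 2/3 ∧ 1/2 = 1/2
~x_3 = ~2/3 = 1/3
~~x_3 = ~1/3 = 2/3
(x_2 ∧ (x_2 → x_1)) → ~~x_3 = 1/2 → 2/3 = 1
x_1 ∧ x_2 = 1/6 ∧ 2/3 = 1/6
((x_2 ∧ (x_2 → x_1)) → ~~x_3) → (x_1 ∧ x_2) = 1 → 1/6 = 1/6
(((~x_3 → x_2) ∧ ~(x_3 → x_3)) → (~x_1 → x_1)) → (((x_2 ∧ (x_2 → x_1)) → ~~x_3) → (x_1 ∧ x_2)) = 1 → 1/6 = 1/6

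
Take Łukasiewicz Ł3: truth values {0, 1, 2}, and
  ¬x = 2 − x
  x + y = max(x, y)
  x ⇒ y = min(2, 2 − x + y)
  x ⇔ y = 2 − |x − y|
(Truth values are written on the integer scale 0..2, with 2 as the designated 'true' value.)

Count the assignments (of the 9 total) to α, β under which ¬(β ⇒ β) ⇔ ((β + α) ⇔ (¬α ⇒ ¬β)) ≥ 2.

α = 0, β = 0 ↦ 2  ≥
α = 0, β = 1 ↦ 0  <
α = 0, β = 2 ↦ 2  ≥
α = 1, β = 0 ↦ 1  <
α = 1, β = 1 ↦ 1  <
α = 1, β = 2 ↦ 1  <
α = 2, β = 0 ↦ 0  <
α = 2, β = 1 ↦ 0  <
α = 2, β = 2 ↦ 0  <
So 2 of the 9 assignments meet the threshold.

2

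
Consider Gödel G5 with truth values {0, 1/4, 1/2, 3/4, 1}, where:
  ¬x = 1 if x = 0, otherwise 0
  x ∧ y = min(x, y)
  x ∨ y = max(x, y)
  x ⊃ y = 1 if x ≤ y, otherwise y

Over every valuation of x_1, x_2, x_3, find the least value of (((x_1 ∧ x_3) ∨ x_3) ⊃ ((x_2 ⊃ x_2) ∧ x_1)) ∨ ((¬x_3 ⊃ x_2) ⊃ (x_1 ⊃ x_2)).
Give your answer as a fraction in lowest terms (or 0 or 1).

1/4

Take x_1 = 1/4, x_2 = 0, x_3 = 1/2:
x_1 ∧ x_3 = 1/4 ∧ 1/2 = 1/4
(x_1 ∧ x_3) ∨ x_3 = 1/4 ∨ 1/2 = 1/2
x_2 ⊃ x_2 = 0 ⊃ 0 = 1
(x_2 ⊃ x_2) ∧ x_1 = 1 ∧ 1/4 = 1/4
((x_1 ∧ x_3) ∨ x_3) ⊃ ((x_2 ⊃ x_2) ∧ x_1) = 1/2 ⊃ 1/4 = 1/4
¬x_3 = ¬1/2 = 0
¬x_3 ⊃ x_2 = 0 ⊃ 0 = 1
x_1 ⊃ x_2 = 1/4 ⊃ 0 = 0
(¬x_3 ⊃ x_2) ⊃ (x_1 ⊃ x_2) = 1 ⊃ 0 = 0
(((x_1 ∧ x_3) ∨ x_3) ⊃ ((x_2 ⊃ x_2) ∧ x_1)) ∨ ((¬x_3 ⊃ x_2) ⊃ (x_1 ⊃ x_2)) = 1/4 ∨ 0 = 1/4
No assignment yields a value below 1/4, so this is the minimum.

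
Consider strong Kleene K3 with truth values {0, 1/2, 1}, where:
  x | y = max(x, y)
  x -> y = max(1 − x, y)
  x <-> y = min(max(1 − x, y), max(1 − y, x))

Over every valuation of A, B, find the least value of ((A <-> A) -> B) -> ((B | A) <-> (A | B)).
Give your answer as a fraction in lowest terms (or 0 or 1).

1/2

Take A = 0, B = 1/2:
A <-> A = 0 <-> 0 = 1
(A <-> A) -> B = 1 -> 1/2 = 1/2
B | A = 1/2 | 0 = 1/2
A | B = 0 | 1/2 = 1/2
(B | A) <-> (A | B) = 1/2 <-> 1/2 = 1/2
((A <-> A) -> B) -> ((B | A) <-> (A | B)) = 1/2 -> 1/2 = 1/2
No assignment yields a value below 1/2, so this is the minimum.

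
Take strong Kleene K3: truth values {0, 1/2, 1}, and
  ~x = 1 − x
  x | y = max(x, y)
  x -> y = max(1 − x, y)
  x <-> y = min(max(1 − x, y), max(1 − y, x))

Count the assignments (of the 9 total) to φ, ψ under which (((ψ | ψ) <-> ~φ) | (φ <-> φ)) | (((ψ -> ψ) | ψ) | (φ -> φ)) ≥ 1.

φ = 0, ψ = 0 ↦ 1  ≥
φ = 0, ψ = 1/2 ↦ 1  ≥
φ = 0, ψ = 1 ↦ 1  ≥
φ = 1/2, ψ = 0 ↦ 1  ≥
φ = 1/2, ψ = 1/2 ↦ 1/2  <
φ = 1/2, ψ = 1 ↦ 1  ≥
φ = 1, ψ = 0 ↦ 1  ≥
φ = 1, ψ = 1/2 ↦ 1  ≥
φ = 1, ψ = 1 ↦ 1  ≥
So 8 of the 9 assignments meet the threshold.

8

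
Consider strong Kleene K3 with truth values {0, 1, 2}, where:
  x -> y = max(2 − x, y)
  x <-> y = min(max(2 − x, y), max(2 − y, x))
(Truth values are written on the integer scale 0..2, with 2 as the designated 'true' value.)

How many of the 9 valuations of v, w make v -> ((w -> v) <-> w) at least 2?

4

v = 0, w = 0 ↦ 2  ≥
v = 0, w = 1 ↦ 2  ≥
v = 0, w = 2 ↦ 2  ≥
v = 1, w = 0 ↦ 1  <
v = 1, w = 1 ↦ 1  <
v = 1, w = 2 ↦ 1  <
v = 2, w = 0 ↦ 0  <
v = 2, w = 1 ↦ 1  <
v = 2, w = 2 ↦ 2  ≥
So 4 of the 9 assignments meet the threshold.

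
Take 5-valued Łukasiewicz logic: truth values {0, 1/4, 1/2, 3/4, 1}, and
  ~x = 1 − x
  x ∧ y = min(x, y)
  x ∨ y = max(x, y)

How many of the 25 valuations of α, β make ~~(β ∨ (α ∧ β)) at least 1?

5

value 1: 5 assignments (counts)
value 3/4: 5 assignments
value 1/2: 5 assignments
value 1/4: 5 assignments
value 0: 5 assignments
So 5 of the 25 assignments meet the threshold.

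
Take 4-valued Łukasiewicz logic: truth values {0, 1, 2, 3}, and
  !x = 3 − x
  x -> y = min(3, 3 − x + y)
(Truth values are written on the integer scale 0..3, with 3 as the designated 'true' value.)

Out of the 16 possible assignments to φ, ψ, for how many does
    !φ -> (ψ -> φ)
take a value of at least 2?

φ = 0, ψ = 0 ↦ 3  ≥
φ = 0, ψ = 1 ↦ 2  ≥
φ = 0, ψ = 2 ↦ 1  <
φ = 0, ψ = 3 ↦ 0  <
φ = 1, ψ = 0 ↦ 3  ≥
φ = 1, ψ = 1 ↦ 3  ≥
φ = 1, ψ = 2 ↦ 3  ≥
φ = 1, ψ = 3 ↦ 2  ≥
φ = 2, ψ = 0 ↦ 3  ≥
φ = 2, ψ = 1 ↦ 3  ≥
φ = 2, ψ = 2 ↦ 3  ≥
φ = 2, ψ = 3 ↦ 3  ≥
φ = 3, ψ = 0 ↦ 3  ≥
φ = 3, ψ = 1 ↦ 3  ≥
φ = 3, ψ = 2 ↦ 3  ≥
φ = 3, ψ = 3 ↦ 3  ≥
So 14 of the 16 assignments meet the threshold.

14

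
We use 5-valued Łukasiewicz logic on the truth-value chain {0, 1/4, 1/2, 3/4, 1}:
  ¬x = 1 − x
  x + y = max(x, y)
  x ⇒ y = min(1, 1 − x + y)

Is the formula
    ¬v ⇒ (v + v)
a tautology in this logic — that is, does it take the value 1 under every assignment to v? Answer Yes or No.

No

Counterexample: take v = 0.
¬v = ¬0 = 1
v + v = 0 + 0 = 0
¬v ⇒ (v + v) = 1 ⇒ 0 = 0
This gives 0 ≠ 1.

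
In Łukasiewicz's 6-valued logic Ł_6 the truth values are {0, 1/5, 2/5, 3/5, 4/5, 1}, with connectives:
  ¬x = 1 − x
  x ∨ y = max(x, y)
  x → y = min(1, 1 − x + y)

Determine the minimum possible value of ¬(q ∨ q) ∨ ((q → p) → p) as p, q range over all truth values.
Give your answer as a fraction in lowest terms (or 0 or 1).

3/5

Take p = 0, q = 2/5:
q ∨ q = 2/5 ∨ 2/5 = 2/5
¬(q ∨ q) = ¬2/5 = 3/5
q → p = 2/5 → 0 = 3/5
(q → p) → p = 3/5 → 0 = 2/5
¬(q ∨ q) ∨ ((q → p) → p) = 3/5 ∨ 2/5 = 3/5
No assignment yields a value below 3/5, so this is the minimum.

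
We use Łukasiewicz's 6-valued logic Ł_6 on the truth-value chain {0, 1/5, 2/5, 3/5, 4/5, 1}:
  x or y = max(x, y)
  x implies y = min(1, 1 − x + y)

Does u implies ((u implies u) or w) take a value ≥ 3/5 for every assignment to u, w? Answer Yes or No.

At u = 3/5, w = 3/5, for instance:
u implies u = 3/5 implies 3/5 = 1
(u implies u) or w = 1 or 3/5 = 1
u implies ((u implies u) or w) = 3/5 implies 1 = 1
and checking the remaining 35 assignments likewise gives ≥ 3/5 in every case.

Yes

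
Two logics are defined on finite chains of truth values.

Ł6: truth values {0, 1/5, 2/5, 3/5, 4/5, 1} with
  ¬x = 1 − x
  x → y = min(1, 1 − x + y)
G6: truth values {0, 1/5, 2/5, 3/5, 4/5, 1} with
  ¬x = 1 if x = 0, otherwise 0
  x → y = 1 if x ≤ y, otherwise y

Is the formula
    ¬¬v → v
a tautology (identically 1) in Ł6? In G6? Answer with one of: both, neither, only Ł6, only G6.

only Ł6

In Ł6: every assignment gives 1 — tautology.
In G6: at v = 1/5 the value is 1/5 — not a tautology.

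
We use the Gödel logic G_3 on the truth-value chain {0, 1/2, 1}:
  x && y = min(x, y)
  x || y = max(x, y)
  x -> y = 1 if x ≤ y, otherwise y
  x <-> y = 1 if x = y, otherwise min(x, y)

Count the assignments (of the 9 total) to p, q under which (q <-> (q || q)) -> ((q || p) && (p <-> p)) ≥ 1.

5

p = 0, q = 0 ↦ 0  <
p = 0, q = 1/2 ↦ 1/2  <
p = 0, q = 1 ↦ 1  ≥
p = 1/2, q = 0 ↦ 1/2  <
p = 1/2, q = 1/2 ↦ 1/2  <
p = 1/2, q = 1 ↦ 1  ≥
p = 1, q = 0 ↦ 1  ≥
p = 1, q = 1/2 ↦ 1  ≥
p = 1, q = 1 ↦ 1  ≥
So 5 of the 9 assignments meet the threshold.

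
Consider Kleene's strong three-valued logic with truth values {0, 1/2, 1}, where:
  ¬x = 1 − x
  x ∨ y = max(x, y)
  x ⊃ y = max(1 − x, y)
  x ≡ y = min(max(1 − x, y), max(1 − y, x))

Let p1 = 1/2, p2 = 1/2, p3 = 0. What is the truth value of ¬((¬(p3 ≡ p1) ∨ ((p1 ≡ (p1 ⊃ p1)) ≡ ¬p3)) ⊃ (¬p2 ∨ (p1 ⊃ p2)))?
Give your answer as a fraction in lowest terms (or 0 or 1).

1/2

p3 ≡ p1 = 0 ≡ 1/2 = 1/2
¬(p3 ≡ p1) = ¬1/2 = 1/2
p1 ⊃ p1 = 1/2 ⊃ 1/2 = 1/2
p1 ≡ (p1 ⊃ p1) = 1/2 ≡ 1/2 = 1/2
¬p3 = ¬0 = 1
(p1 ≡ (p1 ⊃ p1)) ≡ ¬p3 = 1/2 ≡ 1 = 1/2
¬(p3 ≡ p1) ∨ ((p1 ≡ (p1 ⊃ p1)) ≡ ¬p3) = 1/2 ∨ 1/2 = 1/2
¬p2 = ¬1/2 = 1/2
p1 ⊃ p2 = 1/2 ⊃ 1/2 = 1/2
¬p2 ∨ (p1 ⊃ p2) = 1/2 ∨ 1/2 = 1/2
(¬(p3 ≡ p1) ∨ ((p1 ≡ (p1 ⊃ p1)) ≡ ¬p3)) ⊃ (¬p2 ∨ (p1 ⊃ p2)) = 1/2 ⊃ 1/2 = 1/2
¬((¬(p3 ≡ p1) ∨ ((p1 ≡ (p1 ⊃ p1)) ≡ ¬p3)) ⊃ (¬p2 ∨ (p1 ⊃ p2))) = ¬1/2 = 1/2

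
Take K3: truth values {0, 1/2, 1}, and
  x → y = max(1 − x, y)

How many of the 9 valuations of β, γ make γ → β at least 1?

5

β = 0, γ = 0 ↦ 1  ≥
β = 0, γ = 1/2 ↦ 1/2  <
β = 0, γ = 1 ↦ 0  <
β = 1/2, γ = 0 ↦ 1  ≥
β = 1/2, γ = 1/2 ↦ 1/2  <
β = 1/2, γ = 1 ↦ 1/2  <
β = 1, γ = 0 ↦ 1  ≥
β = 1, γ = 1/2 ↦ 1  ≥
β = 1, γ = 1 ↦ 1  ≥
So 5 of the 9 assignments meet the threshold.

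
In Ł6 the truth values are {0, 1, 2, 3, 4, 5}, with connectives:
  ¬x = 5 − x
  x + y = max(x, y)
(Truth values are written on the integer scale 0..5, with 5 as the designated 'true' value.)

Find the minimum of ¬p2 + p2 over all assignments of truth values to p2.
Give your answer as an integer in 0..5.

Take p2 = 2:
¬p2 = ¬2 = 3
¬p2 + p2 = 3 + 2 = 3
No assignment yields a value below 3, so this is the minimum.

3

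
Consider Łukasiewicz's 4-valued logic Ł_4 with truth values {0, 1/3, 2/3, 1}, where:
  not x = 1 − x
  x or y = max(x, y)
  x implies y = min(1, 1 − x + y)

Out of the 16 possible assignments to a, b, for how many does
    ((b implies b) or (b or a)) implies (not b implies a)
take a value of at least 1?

10

a = 0, b = 0 ↦ 0  <
a = 0, b = 1/3 ↦ 1/3  <
a = 0, b = 2/3 ↦ 2/3  <
a = 0, b = 1 ↦ 1  ≥
a = 1/3, b = 0 ↦ 1/3  <
a = 1/3, b = 1/3 ↦ 2/3  <
a = 1/3, b = 2/3 ↦ 1  ≥
a = 1/3, b = 1 ↦ 1  ≥
a = 2/3, b = 0 ↦ 2/3  <
a = 2/3, b = 1/3 ↦ 1  ≥
a = 2/3, b = 2/3 ↦ 1  ≥
a = 2/3, b = 1 ↦ 1  ≥
a = 1, b = 0 ↦ 1  ≥
a = 1, b = 1/3 ↦ 1  ≥
a = 1, b = 2/3 ↦ 1  ≥
a = 1, b = 1 ↦ 1  ≥
So 10 of the 16 assignments meet the threshold.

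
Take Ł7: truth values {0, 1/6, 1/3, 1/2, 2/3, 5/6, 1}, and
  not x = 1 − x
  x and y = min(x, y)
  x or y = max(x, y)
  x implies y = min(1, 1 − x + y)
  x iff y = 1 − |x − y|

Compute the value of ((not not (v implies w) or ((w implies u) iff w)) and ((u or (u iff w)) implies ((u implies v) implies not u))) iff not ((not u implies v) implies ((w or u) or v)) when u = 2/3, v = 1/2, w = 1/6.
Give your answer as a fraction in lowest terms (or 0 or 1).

v implies w = 1/2 implies 1/6 = 2/3
not (v implies w) = not 2/3 = 1/3
not not (v implies w) = not 1/3 = 2/3
w implies u = 1/6 implies 2/3 = 1
(w implies u) iff w = 1 iff 1/6 = 1/6
not not (v implies w) or ((w implies u) iff w) = 2/3 or 1/6 = 2/3
u iff w = 2/3 iff 1/6 = 1/2
u or (u iff w) = 2/3 or 1/2 = 2/3
u implies v = 2/3 implies 1/2 = 5/6
not u = not 2/3 = 1/3
(u implies v) implies not u = 5/6 implies 1/3 = 1/2
(u or (u iff w)) implies ((u implies v) implies not u) = 2/3 implies 1/2 = 5/6
(not not (v implies w) or ((w implies u) iff w)) and ((u or (u iff w)) implies ((u implies v) implies not u)) = 2/3 and 5/6 = 2/3
not u = not 2/3 = 1/3
not u implies v = 1/3 implies 1/2 = 1
w or u = 1/6 or 2/3 = 2/3
(w or u) or v = 2/3 or 1/2 = 2/3
(not u implies v) implies ((w or u) or v) = 1 implies 2/3 = 2/3
not ((not u implies v) implies ((w or u) or v)) = not 2/3 = 1/3
((not not (v implies w) or ((w implies u) iff w)) and ((u or (u iff w)) implies ((u implies v) implies not u))) iff not ((not u implies v) implies ((w or u) or v)) = 2/3 iff 1/3 = 2/3

2/3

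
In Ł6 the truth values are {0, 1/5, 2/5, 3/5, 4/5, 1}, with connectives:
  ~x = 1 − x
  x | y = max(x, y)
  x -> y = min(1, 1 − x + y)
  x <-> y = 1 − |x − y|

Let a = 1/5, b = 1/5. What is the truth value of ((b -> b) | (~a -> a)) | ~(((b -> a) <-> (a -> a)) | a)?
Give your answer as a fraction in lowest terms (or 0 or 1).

b -> b = 1/5 -> 1/5 = 1
~a = ~1/5 = 4/5
~a -> a = 4/5 -> 1/5 = 2/5
(b -> b) | (~a -> a) = 1 | 2/5 = 1
b -> a = 1/5 -> 1/5 = 1
a -> a = 1/5 -> 1/5 = 1
(b -> a) <-> (a -> a) = 1 <-> 1 = 1
((b -> a) <-> (a -> a)) | a = 1 | 1/5 = 1
~(((b -> a) <-> (a -> a)) | a) = ~1 = 0
((b -> b) | (~a -> a)) | ~(((b -> a) <-> (a -> a)) | a) = 1 | 0 = 1

1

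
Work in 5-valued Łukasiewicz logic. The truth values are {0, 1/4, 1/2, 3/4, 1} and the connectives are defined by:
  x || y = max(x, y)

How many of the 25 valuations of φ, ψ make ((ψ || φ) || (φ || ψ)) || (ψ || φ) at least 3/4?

value 1: 9 assignments (counts)
value 3/4: 7 assignments (counts)
value 1/2: 5 assignments
value 1/4: 3 assignments
value 0: 1 assignment
So 16 of the 25 assignments meet the threshold.

16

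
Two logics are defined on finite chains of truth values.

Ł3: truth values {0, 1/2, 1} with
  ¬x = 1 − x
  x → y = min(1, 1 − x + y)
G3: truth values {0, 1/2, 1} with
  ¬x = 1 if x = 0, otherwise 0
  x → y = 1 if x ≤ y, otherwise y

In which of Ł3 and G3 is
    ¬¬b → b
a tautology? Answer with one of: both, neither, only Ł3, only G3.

In Ł3: every assignment gives 1 — tautology.
In G3: at b = 1/2 the value is 1/2 — not a tautology.

only Ł3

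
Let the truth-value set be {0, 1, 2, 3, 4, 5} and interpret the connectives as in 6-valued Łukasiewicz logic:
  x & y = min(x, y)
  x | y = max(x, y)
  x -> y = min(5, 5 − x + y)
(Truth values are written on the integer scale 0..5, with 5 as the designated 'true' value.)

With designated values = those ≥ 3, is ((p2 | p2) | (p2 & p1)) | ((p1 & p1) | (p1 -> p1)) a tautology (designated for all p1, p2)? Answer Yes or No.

At p1 = 3, p2 = 2, for instance:
p2 | p2 = 2 | 2 = 2
p2 & p1 = 2 & 3 = 2
(p2 | p2) | (p2 & p1) = 2 | 2 = 2
p1 & p1 = 3 & 3 = 3
p1 -> p1 = 3 -> 3 = 5
(p1 & p1) | (p1 -> p1) = 3 | 5 = 5
((p2 | p2) | (p2 & p1)) | ((p1 & p1) | (p1 -> p1)) = 2 | 5 = 5
and checking the remaining 35 assignments likewise gives ≥ 3 in every case.

Yes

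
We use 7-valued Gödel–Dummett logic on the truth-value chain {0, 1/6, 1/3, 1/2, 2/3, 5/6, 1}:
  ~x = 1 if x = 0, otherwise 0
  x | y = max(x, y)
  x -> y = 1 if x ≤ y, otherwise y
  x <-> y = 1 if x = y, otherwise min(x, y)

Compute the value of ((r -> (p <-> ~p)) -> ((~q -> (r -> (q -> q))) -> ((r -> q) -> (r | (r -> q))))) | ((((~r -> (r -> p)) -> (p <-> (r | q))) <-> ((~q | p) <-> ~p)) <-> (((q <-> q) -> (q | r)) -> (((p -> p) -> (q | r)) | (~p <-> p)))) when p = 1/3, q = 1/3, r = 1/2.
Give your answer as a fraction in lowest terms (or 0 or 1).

~p = ~1/3 = 0
p <-> ~p = 1/3 <-> 0 = 0
r -> (p <-> ~p) = 1/2 -> 0 = 0
~q = ~1/3 = 0
q -> q = 1/3 -> 1/3 = 1
r -> (q -> q) = 1/2 -> 1 = 1
~q -> (r -> (q -> q)) = 0 -> 1 = 1
r -> q = 1/2 -> 1/3 = 1/3
r -> q = 1/2 -> 1/3 = 1/3
r | (r -> q) = 1/2 | 1/3 = 1/2
(r -> q) -> (r | (r -> q)) = 1/3 -> 1/2 = 1
(~q -> (r -> (q -> q))) -> ((r -> q) -> (r | (r -> q))) = 1 -> 1 = 1
(r -> (p <-> ~p)) -> ((~q -> (r -> (q -> q))) -> ((r -> q) -> (r | (r -> q)))) = 0 -> 1 = 1
~r = ~1/2 = 0
r -> p = 1/2 -> 1/3 = 1/3
~r -> (r -> p) = 0 -> 1/3 = 1
r | q = 1/2 | 1/3 = 1/2
p <-> (r | q) = 1/3 <-> 1/2 = 1/3
(~r -> (r -> p)) -> (p <-> (r | q)) = 1 -> 1/3 = 1/3
~q = ~1/3 = 0
~q | p = 0 | 1/3 = 1/3
~p = ~1/3 = 0
(~q | p) <-> ~p = 1/3 <-> 0 = 0
((~r -> (r -> p)) -> (p <-> (r | q))) <-> ((~q | p) <-> ~p) = 1/3 <-> 0 = 0
q <-> q = 1/3 <-> 1/3 = 1
q | r = 1/3 | 1/2 = 1/2
(q <-> q) -> (q | r) = 1 -> 1/2 = 1/2
p -> p = 1/3 -> 1/3 = 1
q | r = 1/3 | 1/2 = 1/2
(p -> p) -> (q | r) = 1 -> 1/2 = 1/2
~p = ~1/3 = 0
~p <-> p = 0 <-> 1/3 = 0
((p -> p) -> (q | r)) | (~p <-> p) = 1/2 | 0 = 1/2
((q <-> q) -> (q | r)) -> (((p -> p) -> (q | r)) | (~p <-> p)) = 1/2 -> 1/2 = 1
(((~r -> (r -> p)) -> (p <-> (r | q))) <-> ((~q | p) <-> ~p)) <-> (((q <-> q) -> (q | r)) -> (((p -> p) -> (q | r)) | (~p <-> p))) = 0 <-> 1 = 0
((r -> (p <-> ~p)) -> ((~q -> (r -> (q -> q))) -> ((r -> q) -> (r | (r -> q))))) | ((((~r -> (r -> p)) -> (p <-> (r | q))) <-> ((~q | p) <-> ~p)) <-> (((q <-> q) -> (q | r)) -> (((p -> p) -> (q | r)) | (~p <-> p)))) = 1 | 0 = 1

1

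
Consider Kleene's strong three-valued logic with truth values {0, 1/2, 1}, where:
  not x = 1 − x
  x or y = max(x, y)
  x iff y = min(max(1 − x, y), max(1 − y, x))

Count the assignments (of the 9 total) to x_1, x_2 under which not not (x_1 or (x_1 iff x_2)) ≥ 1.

x_1 = 0, x_2 = 0 ↦ 1  ≥
x_1 = 0, x_2 = 1/2 ↦ 1/2  <
x_1 = 0, x_2 = 1 ↦ 0  <
x_1 = 1/2, x_2 = 0 ↦ 1/2  <
x_1 = 1/2, x_2 = 1/2 ↦ 1/2  <
x_1 = 1/2, x_2 = 1 ↦ 1/2  <
x_1 = 1, x_2 = 0 ↦ 1  ≥
x_1 = 1, x_2 = 1/2 ↦ 1  ≥
x_1 = 1, x_2 = 1 ↦ 1  ≥
So 4 of the 9 assignments meet the threshold.

4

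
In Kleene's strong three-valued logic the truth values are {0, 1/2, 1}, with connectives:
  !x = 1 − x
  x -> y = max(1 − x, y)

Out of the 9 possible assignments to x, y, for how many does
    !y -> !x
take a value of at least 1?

5

x = 0, y = 0 ↦ 1  ≥
x = 0, y = 1/2 ↦ 1  ≥
x = 0, y = 1 ↦ 1  ≥
x = 1/2, y = 0 ↦ 1/2  <
x = 1/2, y = 1/2 ↦ 1/2  <
x = 1/2, y = 1 ↦ 1  ≥
x = 1, y = 0 ↦ 0  <
x = 1, y = 1/2 ↦ 1/2  <
x = 1, y = 1 ↦ 1  ≥
So 5 of the 9 assignments meet the threshold.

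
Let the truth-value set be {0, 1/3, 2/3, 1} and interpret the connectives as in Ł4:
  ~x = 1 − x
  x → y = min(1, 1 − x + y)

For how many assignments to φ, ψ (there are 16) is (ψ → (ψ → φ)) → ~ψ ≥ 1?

φ = 0, ψ = 0 ↦ 1  ≥
φ = 0, ψ = 1/3 ↦ 2/3  <
φ = 0, ψ = 2/3 ↦ 2/3  <
φ = 0, ψ = 1 ↦ 1  ≥
φ = 1/3, ψ = 0 ↦ 1  ≥
φ = 1/3, ψ = 1/3 ↦ 2/3  <
φ = 1/3, ψ = 2/3 ↦ 1/3  <
φ = 1/3, ψ = 1 ↦ 2/3  <
φ = 2/3, ψ = 0 ↦ 1  ≥
φ = 2/3, ψ = 1/3 ↦ 2/3  <
φ = 2/3, ψ = 2/3 ↦ 1/3  <
φ = 2/3, ψ = 1 ↦ 1/3  <
φ = 1, ψ = 0 ↦ 1  ≥
φ = 1, ψ = 1/3 ↦ 2/3  <
φ = 1, ψ = 2/3 ↦ 1/3  <
φ = 1, ψ = 1 ↦ 0  <
So 5 of the 16 assignments meet the threshold.

5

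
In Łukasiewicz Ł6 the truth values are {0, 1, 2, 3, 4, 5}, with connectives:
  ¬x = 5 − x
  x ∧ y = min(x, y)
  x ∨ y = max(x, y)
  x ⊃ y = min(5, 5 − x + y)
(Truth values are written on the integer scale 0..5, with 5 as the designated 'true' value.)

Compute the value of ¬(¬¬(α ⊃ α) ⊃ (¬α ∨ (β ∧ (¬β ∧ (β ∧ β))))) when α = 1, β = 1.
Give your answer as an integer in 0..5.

α ⊃ α = 1 ⊃ 1 = 5
¬(α ⊃ α) = ¬5 = 0
¬¬(α ⊃ α) = ¬0 = 5
¬α = ¬1 = 4
¬β = ¬1 = 4
β ∧ β = 1 ∧ 1 = 1
¬β ∧ (β ∧ β) = 4 ∧ 1 = 1
β ∧ (¬β ∧ (β ∧ β)) = 1 ∧ 1 = 1
¬α ∨ (β ∧ (¬β ∧ (β ∧ β))) = 4 ∨ 1 = 4
¬¬(α ⊃ α) ⊃ (¬α ∨ (β ∧ (¬β ∧ (β ∧ β)))) = 5 ⊃ 4 = 4
¬(¬¬(α ⊃ α) ⊃ (¬α ∨ (β ∧ (¬β ∧ (β ∧ β))))) = ¬4 = 1

1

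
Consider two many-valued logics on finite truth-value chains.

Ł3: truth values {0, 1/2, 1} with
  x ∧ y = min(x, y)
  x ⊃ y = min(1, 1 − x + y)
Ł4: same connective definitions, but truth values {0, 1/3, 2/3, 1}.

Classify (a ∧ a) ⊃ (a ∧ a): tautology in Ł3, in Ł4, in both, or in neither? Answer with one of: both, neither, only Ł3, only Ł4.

In Ł3: every assignment gives 1 — tautology.
In Ł4: every assignment gives 1 — tautology.

both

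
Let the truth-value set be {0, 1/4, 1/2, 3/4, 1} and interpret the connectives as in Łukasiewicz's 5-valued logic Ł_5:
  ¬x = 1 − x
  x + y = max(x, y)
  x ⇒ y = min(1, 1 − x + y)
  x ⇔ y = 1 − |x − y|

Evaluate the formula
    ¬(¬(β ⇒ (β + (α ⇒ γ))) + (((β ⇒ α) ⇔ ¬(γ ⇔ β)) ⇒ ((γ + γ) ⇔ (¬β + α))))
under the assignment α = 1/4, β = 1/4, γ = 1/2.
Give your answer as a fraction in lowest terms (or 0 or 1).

0

α ⇒ γ = 1/4 ⇒ 1/2 = 1
β + (α ⇒ γ) = 1/4 + 1 = 1
β ⇒ (β + (α ⇒ γ)) = 1/4 ⇒ 1 = 1
¬(β ⇒ (β + (α ⇒ γ))) = ¬1 = 0
β ⇒ α = 1/4 ⇒ 1/4 = 1
γ ⇔ β = 1/2 ⇔ 1/4 = 3/4
¬(γ ⇔ β) = ¬3/4 = 1/4
(β ⇒ α) ⇔ ¬(γ ⇔ β) = 1 ⇔ 1/4 = 1/4
γ + γ = 1/2 + 1/2 = 1/2
¬β = ¬1/4 = 3/4
¬β + α = 3/4 + 1/4 = 3/4
(γ + γ) ⇔ (¬β + α) = 1/2 ⇔ 3/4 = 3/4
((β ⇒ α) ⇔ ¬(γ ⇔ β)) ⇒ ((γ + γ) ⇔ (¬β + α)) = 1/4 ⇒ 3/4 = 1
¬(β ⇒ (β + (α ⇒ γ))) + (((β ⇒ α) ⇔ ¬(γ ⇔ β)) ⇒ ((γ + γ) ⇔ (¬β + α))) = 0 + 1 = 1
¬(¬(β ⇒ (β + (α ⇒ γ))) + (((β ⇒ α) ⇔ ¬(γ ⇔ β)) ⇒ ((γ + γ) ⇔ (¬β + α)))) = ¬1 = 0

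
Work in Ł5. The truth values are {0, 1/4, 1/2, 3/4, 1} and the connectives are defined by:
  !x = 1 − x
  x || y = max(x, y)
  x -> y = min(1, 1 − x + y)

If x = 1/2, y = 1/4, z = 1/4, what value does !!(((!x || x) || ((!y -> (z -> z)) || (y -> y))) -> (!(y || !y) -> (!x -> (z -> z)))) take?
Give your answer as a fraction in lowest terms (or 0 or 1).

!x = !1/2 = 1/2
!x || x = 1/2 || 1/2 = 1/2
!y = !1/4 = 3/4
z -> z = 1/4 -> 1/4 = 1
!y -> (z -> z) = 3/4 -> 1 = 1
y -> y = 1/4 -> 1/4 = 1
(!y -> (z -> z)) || (y -> y) = 1 || 1 = 1
(!x || x) || ((!y -> (z -> z)) || (y -> y)) = 1/2 || 1 = 1
!y = !1/4 = 3/4
y || !y = 1/4 || 3/4 = 3/4
!(y || !y) = !3/4 = 1/4
!x = !1/2 = 1/2
z -> z = 1/4 -> 1/4 = 1
!x -> (z -> z) = 1/2 -> 1 = 1
!(y || !y) -> (!x -> (z -> z)) = 1/4 -> 1 = 1
((!x || x) || ((!y -> (z -> z)) || (y -> y))) -> (!(y || !y) -> (!x -> (z -> z))) = 1 -> 1 = 1
!(((!x || x) || ((!y -> (z -> z)) || (y -> y))) -> (!(y || !y) -> (!x -> (z -> z)))) = !1 = 0
!!(((!x || x) || ((!y -> (z -> z)) || (y -> y))) -> (!(y || !y) -> (!x -> (z -> z)))) = !0 = 1

1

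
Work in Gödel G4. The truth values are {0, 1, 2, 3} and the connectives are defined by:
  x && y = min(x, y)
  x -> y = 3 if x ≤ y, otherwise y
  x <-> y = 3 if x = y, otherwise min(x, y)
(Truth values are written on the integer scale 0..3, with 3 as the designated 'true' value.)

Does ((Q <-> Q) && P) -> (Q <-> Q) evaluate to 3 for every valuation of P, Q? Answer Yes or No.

P = 0, Q = 0 ↦ 3
P = 0, Q = 1 ↦ 3
P = 0, Q = 2 ↦ 3
P = 0, Q = 3 ↦ 3
P = 1, Q = 0 ↦ 3
P = 1, Q = 1 ↦ 3
P = 1, Q = 2 ↦ 3
P = 1, Q = 3 ↦ 3
P = 2, Q = 0 ↦ 3
P = 2, Q = 1 ↦ 3
P = 2, Q = 2 ↦ 3
P = 2, Q = 3 ↦ 3
P = 3, Q = 0 ↦ 3
P = 3, Q = 1 ↦ 3
P = 3, Q = 2 ↦ 3
P = 3, Q = 3 ↦ 3
Every assignment gives a value ≥ 3.

Yes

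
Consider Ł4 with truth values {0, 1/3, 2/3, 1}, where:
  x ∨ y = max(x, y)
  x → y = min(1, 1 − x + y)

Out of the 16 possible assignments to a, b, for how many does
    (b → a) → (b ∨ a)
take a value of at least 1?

a = 0, b = 0 ↦ 0  <
a = 0, b = 1/3 ↦ 2/3  <
a = 0, b = 2/3 ↦ 1  ≥
a = 0, b = 1 ↦ 1  ≥
a = 1/3, b = 0 ↦ 1/3  <
a = 1/3, b = 1/3 ↦ 1/3  <
a = 1/3, b = 2/3 ↦ 1  ≥
a = 1/3, b = 1 ↦ 1  ≥
a = 2/3, b = 0 ↦ 2/3  <
a = 2/3, b = 1/3 ↦ 2/3  <
a = 2/3, b = 2/3 ↦ 2/3  <
a = 2/3, b = 1 ↦ 1  ≥
a = 1, b = 0 ↦ 1  ≥
a = 1, b = 1/3 ↦ 1  ≥
a = 1, b = 2/3 ↦ 1  ≥
a = 1, b = 1 ↦ 1  ≥
So 9 of the 16 assignments meet the threshold.

9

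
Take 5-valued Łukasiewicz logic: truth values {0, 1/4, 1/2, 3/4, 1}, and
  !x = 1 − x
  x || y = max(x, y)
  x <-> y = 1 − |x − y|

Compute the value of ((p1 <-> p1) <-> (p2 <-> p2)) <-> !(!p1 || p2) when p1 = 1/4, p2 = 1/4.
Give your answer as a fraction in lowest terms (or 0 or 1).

p1 <-> p1 = 1/4 <-> 1/4 = 1
p2 <-> p2 = 1/4 <-> 1/4 = 1
(p1 <-> p1) <-> (p2 <-> p2) = 1 <-> 1 = 1
!p1 = !1/4 = 3/4
!p1 || p2 = 3/4 || 1/4 = 3/4
!(!p1 || p2) = !3/4 = 1/4
((p1 <-> p1) <-> (p2 <-> p2)) <-> !(!p1 || p2) = 1 <-> 1/4 = 1/4

1/4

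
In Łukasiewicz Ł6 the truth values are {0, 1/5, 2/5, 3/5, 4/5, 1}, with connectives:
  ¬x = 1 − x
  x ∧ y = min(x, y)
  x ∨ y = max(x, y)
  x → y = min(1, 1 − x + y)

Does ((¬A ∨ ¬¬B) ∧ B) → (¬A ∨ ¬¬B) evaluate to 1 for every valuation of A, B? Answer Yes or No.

Yes

At A = 1/5, B = 2/5, for instance:
¬A = ¬1/5 = 4/5
¬B = ¬2/5 = 3/5
¬¬B = ¬3/5 = 2/5
¬A ∨ ¬¬B = 4/5 ∨ 2/5 = 4/5
(¬A ∨ ¬¬B) ∧ B = 4/5 ∧ 2/5 = 2/5
((¬A ∨ ¬¬B) ∧ B) → (¬A ∨ ¬¬B) = 2/5 → 4/5 = 1
and checking the remaining 35 assignments likewise gives ≥ 1 in every case.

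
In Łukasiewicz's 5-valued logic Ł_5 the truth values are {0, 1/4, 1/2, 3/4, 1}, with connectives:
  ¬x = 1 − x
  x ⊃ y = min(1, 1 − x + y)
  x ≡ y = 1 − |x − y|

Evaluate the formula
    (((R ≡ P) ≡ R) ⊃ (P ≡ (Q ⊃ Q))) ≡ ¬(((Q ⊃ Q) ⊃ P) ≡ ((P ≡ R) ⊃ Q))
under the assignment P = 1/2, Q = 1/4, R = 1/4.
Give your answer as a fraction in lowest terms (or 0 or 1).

0

R ≡ P = 1/4 ≡ 1/2 = 3/4
(R ≡ P) ≡ R = 3/4 ≡ 1/4 = 1/2
Q ⊃ Q = 1/4 ⊃ 1/4 = 1
P ≡ (Q ⊃ Q) = 1/2 ≡ 1 = 1/2
((R ≡ P) ≡ R) ⊃ (P ≡ (Q ⊃ Q)) = 1/2 ⊃ 1/2 = 1
Q ⊃ Q = 1/4 ⊃ 1/4 = 1
(Q ⊃ Q) ⊃ P = 1 ⊃ 1/2 = 1/2
P ≡ R = 1/2 ≡ 1/4 = 3/4
(P ≡ R) ⊃ Q = 3/4 ⊃ 1/4 = 1/2
((Q ⊃ Q) ⊃ P) ≡ ((P ≡ R) ⊃ Q) = 1/2 ≡ 1/2 = 1
¬(((Q ⊃ Q) ⊃ P) ≡ ((P ≡ R) ⊃ Q)) = ¬1 = 0
(((R ≡ P) ≡ R) ⊃ (P ≡ (Q ⊃ Q))) ≡ ¬(((Q ⊃ Q) ⊃ P) ≡ ((P ≡ R) ⊃ Q)) = 1 ≡ 0 = 0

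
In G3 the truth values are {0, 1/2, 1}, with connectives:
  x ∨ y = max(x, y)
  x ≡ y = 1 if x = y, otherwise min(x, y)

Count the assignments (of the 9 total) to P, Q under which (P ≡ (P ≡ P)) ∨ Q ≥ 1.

P = 0, Q = 0 ↦ 0  <
P = 0, Q = 1/2 ↦ 1/2  <
P = 0, Q = 1 ↦ 1  ≥
P = 1/2, Q = 0 ↦ 1/2  <
P = 1/2, Q = 1/2 ↦ 1/2  <
P = 1/2, Q = 1 ↦ 1  ≥
P = 1, Q = 0 ↦ 1  ≥
P = 1, Q = 1/2 ↦ 1  ≥
P = 1, Q = 1 ↦ 1  ≥
So 5 of the 9 assignments meet the threshold.

5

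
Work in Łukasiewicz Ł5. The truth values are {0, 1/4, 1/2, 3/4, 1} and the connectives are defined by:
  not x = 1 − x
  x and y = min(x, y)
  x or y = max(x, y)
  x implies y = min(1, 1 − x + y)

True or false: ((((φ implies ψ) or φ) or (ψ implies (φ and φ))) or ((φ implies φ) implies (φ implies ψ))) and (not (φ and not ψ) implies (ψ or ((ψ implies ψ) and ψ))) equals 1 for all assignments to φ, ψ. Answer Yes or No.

Counterexample: take φ = 0, ψ = 0.
φ implies ψ = 0 implies 0 = 1
(φ implies ψ) or φ = 1 or 0 = 1
φ and φ = 0 and 0 = 0
ψ implies (φ and φ) = 0 implies 0 = 1
((φ implies ψ) or φ) or (ψ implies (φ and φ)) = 1 or 1 = 1
φ implies φ = 0 implies 0 = 1
φ implies ψ = 0 implies 0 = 1
(φ implies φ) implies (φ implies ψ) = 1 implies 1 = 1
(((φ implies ψ) or φ) or (ψ implies (φ and φ))) or ((φ implies φ) implies (φ implies ψ)) = 1 or 1 = 1
not ψ = not 0 = 1
φ and not ψ = 0 and 1 = 0
not (φ and not ψ) = not 0 = 1
ψ implies ψ = 0 implies 0 = 1
(ψ implies ψ) and ψ = 1 and 0 = 0
ψ or ((ψ implies ψ) and ψ) = 0 or 0 = 0
not (φ and not ψ) implies (ψ or ((ψ implies ψ) and ψ)) = 1 implies 0 = 0
((((φ implies ψ) or φ) or (ψ implies (φ and φ))) or ((φ implies φ) implies (φ implies ψ))) and (not (φ and not ψ) implies (ψ or ((ψ implies ψ) and ψ))) = 1 and 0 = 0
This gives 0 ≠ 1.

No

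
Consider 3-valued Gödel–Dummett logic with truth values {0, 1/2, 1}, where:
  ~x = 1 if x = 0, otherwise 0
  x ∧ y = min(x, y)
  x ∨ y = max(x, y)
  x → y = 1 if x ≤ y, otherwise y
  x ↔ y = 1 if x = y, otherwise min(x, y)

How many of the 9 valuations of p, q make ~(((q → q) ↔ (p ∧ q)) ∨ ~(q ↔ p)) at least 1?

1

p = 0, q = 0 ↦ 1  ≥
p = 0, q = 1/2 ↦ 0  <
p = 0, q = 1 ↦ 0  <
p = 1/2, q = 0 ↦ 0  <
p = 1/2, q = 1/2 ↦ 0  <
p = 1/2, q = 1 ↦ 0  <
p = 1, q = 0 ↦ 0  <
p = 1, q = 1/2 ↦ 0  <
p = 1, q = 1 ↦ 0  <
So 1 of the 9 assignments meets the threshold.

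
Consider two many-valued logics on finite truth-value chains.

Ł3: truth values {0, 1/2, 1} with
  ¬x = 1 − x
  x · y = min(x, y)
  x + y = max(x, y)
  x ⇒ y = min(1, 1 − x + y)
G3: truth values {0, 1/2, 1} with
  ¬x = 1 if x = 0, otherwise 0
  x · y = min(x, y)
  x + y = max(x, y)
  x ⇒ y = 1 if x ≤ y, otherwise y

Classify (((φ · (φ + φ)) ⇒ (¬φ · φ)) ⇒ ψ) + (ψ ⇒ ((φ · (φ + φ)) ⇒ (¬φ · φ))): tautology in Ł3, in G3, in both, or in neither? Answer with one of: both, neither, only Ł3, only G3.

In Ł3: every assignment gives 1 — tautology.
In G3: every assignment gives 1 — tautology.

both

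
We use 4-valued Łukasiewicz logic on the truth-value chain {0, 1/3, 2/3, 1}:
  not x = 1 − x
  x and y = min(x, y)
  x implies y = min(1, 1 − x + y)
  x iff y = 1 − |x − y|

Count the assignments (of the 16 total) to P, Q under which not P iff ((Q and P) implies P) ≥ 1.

4

P = 0, Q = 0 ↦ 1  ≥
P = 0, Q = 1/3 ↦ 1  ≥
P = 0, Q = 2/3 ↦ 1  ≥
P = 0, Q = 1 ↦ 1  ≥
P = 1/3, Q = 0 ↦ 2/3  <
P = 1/3, Q = 1/3 ↦ 2/3  <
P = 1/3, Q = 2/3 ↦ 2/3  <
P = 1/3, Q = 1 ↦ 2/3  <
P = 2/3, Q = 0 ↦ 1/3  <
P = 2/3, Q = 1/3 ↦ 1/3  <
P = 2/3, Q = 2/3 ↦ 1/3  <
P = 2/3, Q = 1 ↦ 1/3  <
P = 1, Q = 0 ↦ 0  <
P = 1, Q = 1/3 ↦ 0  <
P = 1, Q = 2/3 ↦ 0  <
P = 1, Q = 1 ↦ 0  <
So 4 of the 16 assignments meet the threshold.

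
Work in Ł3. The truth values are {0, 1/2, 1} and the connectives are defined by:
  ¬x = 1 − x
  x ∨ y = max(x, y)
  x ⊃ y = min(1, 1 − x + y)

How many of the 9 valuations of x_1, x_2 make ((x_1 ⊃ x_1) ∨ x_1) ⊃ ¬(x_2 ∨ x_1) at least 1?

x_1 = 0, x_2 = 0 ↦ 1  ≥
x_1 = 0, x_2 = 1/2 ↦ 1/2  <
x_1 = 0, x_2 = 1 ↦ 0  <
x_1 = 1/2, x_2 = 0 ↦ 1/2  <
x_1 = 1/2, x_2 = 1/2 ↦ 1/2  <
x_1 = 1/2, x_2 = 1 ↦ 0  <
x_1 = 1, x_2 = 0 ↦ 0  <
x_1 = 1, x_2 = 1/2 ↦ 0  <
x_1 = 1, x_2 = 1 ↦ 0  <
So 1 of the 9 assignments meets the threshold.

1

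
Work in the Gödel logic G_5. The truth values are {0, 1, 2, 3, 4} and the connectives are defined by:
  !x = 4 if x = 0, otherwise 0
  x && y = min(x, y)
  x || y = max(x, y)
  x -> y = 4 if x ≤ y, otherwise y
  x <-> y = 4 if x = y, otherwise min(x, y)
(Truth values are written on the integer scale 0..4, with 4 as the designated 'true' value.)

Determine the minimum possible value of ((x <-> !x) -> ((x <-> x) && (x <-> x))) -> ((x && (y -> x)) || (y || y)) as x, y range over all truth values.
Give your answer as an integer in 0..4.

0

Take x = 0, y = 0:
!x = !0 = 4
x <-> !x = 0 <-> 4 = 0
x <-> x = 0 <-> 0 = 4
x <-> x = 0 <-> 0 = 4
(x <-> x) && (x <-> x) = 4 && 4 = 4
(x <-> !x) -> ((x <-> x) && (x <-> x)) = 0 -> 4 = 4
y -> x = 0 -> 0 = 4
x && (y -> x) = 0 && 4 = 0
y || y = 0 || 0 = 0
(x && (y -> x)) || (y || y) = 0 || 0 = 0
((x <-> !x) -> ((x <-> x) && (x <-> x))) -> ((x && (y -> x)) || (y || y)) = 4 -> 0 = 0
No assignment yields a value below 0, so this is the minimum.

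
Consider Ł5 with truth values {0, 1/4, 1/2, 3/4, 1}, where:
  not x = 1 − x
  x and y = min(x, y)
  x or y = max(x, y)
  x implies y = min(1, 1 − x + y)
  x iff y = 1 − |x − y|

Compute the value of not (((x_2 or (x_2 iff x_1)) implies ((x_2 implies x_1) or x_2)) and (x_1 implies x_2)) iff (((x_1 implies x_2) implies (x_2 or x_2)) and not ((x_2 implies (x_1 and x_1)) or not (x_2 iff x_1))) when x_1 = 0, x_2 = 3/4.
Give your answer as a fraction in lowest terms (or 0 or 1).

3/4

x_2 iff x_1 = 3/4 iff 0 = 1/4
x_2 or (x_2 iff x_1) = 3/4 or 1/4 = 3/4
x_2 implies x_1 = 3/4 implies 0 = 1/4
(x_2 implies x_1) or x_2 = 1/4 or 3/4 = 3/4
(x_2 or (x_2 iff x_1)) implies ((x_2 implies x_1) or x_2) = 3/4 implies 3/4 = 1
x_1 implies x_2 = 0 implies 3/4 = 1
((x_2 or (x_2 iff x_1)) implies ((x_2 implies x_1) or x_2)) and (x_1 implies x_2) = 1 and 1 = 1
not (((x_2 or (x_2 iff x_1)) implies ((x_2 implies x_1) or x_2)) and (x_1 implies x_2)) = not 1 = 0
x_1 implies x_2 = 0 implies 3/4 = 1
x_2 or x_2 = 3/4 or 3/4 = 3/4
(x_1 implies x_2) implies (x_2 or x_2) = 1 implies 3/4 = 3/4
x_1 and x_1 = 0 and 0 = 0
x_2 implies (x_1 and x_1) = 3/4 implies 0 = 1/4
x_2 iff x_1 = 3/4 iff 0 = 1/4
not (x_2 iff x_1) = not 1/4 = 3/4
(x_2 implies (x_1 and x_1)) or not (x_2 iff x_1) = 1/4 or 3/4 = 3/4
not ((x_2 implies (x_1 and x_1)) or not (x_2 iff x_1)) = not 3/4 = 1/4
((x_1 implies x_2) implies (x_2 or x_2)) and not ((x_2 implies (x_1 and x_1)) or not (x_2 iff x_1)) = 3/4 and 1/4 = 1/4
not (((x_2 or (x_2 iff x_1)) implies ((x_2 implies x_1) or x_2)) and (x_1 implies x_2)) iff (((x_1 implies x_2) implies (x_2 or x_2)) and not ((x_2 implies (x_1 and x_1)) or not (x_2 iff x_1))) = 0 iff 1/4 = 3/4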